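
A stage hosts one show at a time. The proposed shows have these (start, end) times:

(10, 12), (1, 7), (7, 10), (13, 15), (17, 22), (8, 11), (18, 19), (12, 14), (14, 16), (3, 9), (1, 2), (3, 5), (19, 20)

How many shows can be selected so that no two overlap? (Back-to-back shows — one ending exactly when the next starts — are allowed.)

Order by finish time; keep every interval that doesn't clash with the previous kept one.
Sorted by end: (1,2)  (3,5)  (1,7)  (3,9)  (7,10)  (8,11)  (10,12)  (12,14)  (13,15)  (14,16)  (18,19)  (19,20)  (17,22)
take (1,2); take (3,5); skip (3,9); take (7,10); skip (8,11); take (10,12); take (12,14); take (14,16); take (18,19); take (19,20).
Selected 8 shows.

8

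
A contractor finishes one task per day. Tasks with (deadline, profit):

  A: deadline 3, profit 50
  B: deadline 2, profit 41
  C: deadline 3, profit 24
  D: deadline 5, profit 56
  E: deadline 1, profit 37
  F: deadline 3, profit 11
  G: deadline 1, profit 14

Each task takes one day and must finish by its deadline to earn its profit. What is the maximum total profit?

184

By profit: D(d5,56), A(d3,50), B(d2,41), E(d1,37), C(d3,24), G(d1,14), F(d3,11)
D→slot 5; A→slot 3; B→slot 2; E→slot 1; C skipped; G skipped; F skipped.
Profit = 37 + 41 + 50 + 56 = 184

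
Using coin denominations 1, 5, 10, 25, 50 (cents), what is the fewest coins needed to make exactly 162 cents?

6

Use the largest denomination that fits, subtract, and repeat.
162 = 3×50 + 1×10 + 2×1
Total coins = 3 + 1 + 2 = 6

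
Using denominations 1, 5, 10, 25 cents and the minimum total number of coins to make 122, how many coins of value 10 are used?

2

Use the largest denomination that fits, subtract, and repeat.
122 − 4×25→22 − 2×10→2 − 2×1→0
Count of 10: 2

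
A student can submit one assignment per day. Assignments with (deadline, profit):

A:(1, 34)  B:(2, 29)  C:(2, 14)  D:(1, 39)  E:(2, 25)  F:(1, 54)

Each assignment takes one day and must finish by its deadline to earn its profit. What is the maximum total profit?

83

Take jobs in profit order; each goes to the latest open slot no later than its deadline.
Profit order: F=54 D=39 A=34 B=29 E=25 C=14
Assign: F→slot 1, D skipped, A skipped, B→slot 2, E skipped, C skipped.
Slots: [1:F] [2:B]
Profit = 54 + 29 = 83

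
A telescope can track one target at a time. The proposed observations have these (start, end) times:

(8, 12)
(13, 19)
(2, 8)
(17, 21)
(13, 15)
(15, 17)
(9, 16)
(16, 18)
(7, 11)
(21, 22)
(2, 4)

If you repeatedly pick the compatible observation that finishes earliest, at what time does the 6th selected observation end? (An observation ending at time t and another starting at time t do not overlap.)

Sort by end time and greedily take each interval whose start is ≥ the last chosen end.
Sorted by end: (2,4)  (2,8)  (7,11)  (8,12)  (13,15)  (9,16)  (15,17)  (16,18)  (13,19)  (17,21)  (21,22)
take (2,4); take (7,11); skip (8,12); take (13,15); skip (9,16); take (15,17); skip (16,18); take (17,21); take (21,22).
Selected: (2,4) (7,11) (13,15) (15,17) (17,21) (21,22)

22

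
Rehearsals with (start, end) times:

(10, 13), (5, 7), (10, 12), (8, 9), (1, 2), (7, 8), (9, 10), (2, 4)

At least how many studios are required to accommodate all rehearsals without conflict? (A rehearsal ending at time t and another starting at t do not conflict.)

The answer is the maximum number of intervals overlapping at any instant.
Events (time:±→running): 1:+→1 2:-→0 2:+→1 4:-→0 5:+→1 7:-→0 7:+→1 8:-→0 8:+→1 9:-→0 9:+→1 10:-→0 10:+→1 10:+→2 … peak 2.

2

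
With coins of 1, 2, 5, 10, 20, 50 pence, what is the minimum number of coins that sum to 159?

6

Greedy: take as many of the largest coin as possible, then repeat with the remainder.
159 − 3×50→9 − 1×5→4 − 2×2→0
Total coins = 3 + 1 + 2 = 6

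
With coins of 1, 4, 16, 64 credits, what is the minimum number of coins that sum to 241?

7

Use the largest denomination that fits, subtract, and repeat.
241 − 3×64→49 − 3×16→1 − 1×1→0
Total coins = 3 + 3 + 1 = 7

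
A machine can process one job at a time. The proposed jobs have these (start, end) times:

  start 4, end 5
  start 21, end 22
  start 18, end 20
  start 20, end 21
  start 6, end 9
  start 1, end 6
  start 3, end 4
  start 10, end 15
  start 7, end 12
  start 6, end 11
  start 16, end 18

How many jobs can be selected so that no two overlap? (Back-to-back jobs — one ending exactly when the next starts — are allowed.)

8

Greedy by earliest finish: after sorting by end time, pick each interval compatible with the last pick.
By end time: (3,4), (4,5), (1,6), (6,9), (6,11), (7,12), (10,15), (16,18), (18,20), (20,21), (21,22).
Pick (3,4); next start ≥ 4 → (4,5); next start ≥ 5 → (6,9); next start ≥ 9 → (10,15); next start ≥ 15 → (16,18); next start ≥ 18 → (18,20); next start ≥ 20 → (20,21); next start ≥ 21 → (21,22).
Selected 8 jobs.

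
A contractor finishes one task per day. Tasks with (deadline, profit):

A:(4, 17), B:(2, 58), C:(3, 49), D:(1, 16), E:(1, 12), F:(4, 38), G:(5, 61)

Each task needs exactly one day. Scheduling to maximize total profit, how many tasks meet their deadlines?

Sort by profit descending; place each in the latest free slot ≤ its deadline.
By profit: G(d5,61), B(d2,58), C(d3,49), F(d4,38), A(d4,17), D(d1,16), E(d1,12)
G→slot 5; B→slot 2; C→slot 3; F→slot 4; A→slot 1; D skipped; E skipped.
5 of 7 scheduled.

5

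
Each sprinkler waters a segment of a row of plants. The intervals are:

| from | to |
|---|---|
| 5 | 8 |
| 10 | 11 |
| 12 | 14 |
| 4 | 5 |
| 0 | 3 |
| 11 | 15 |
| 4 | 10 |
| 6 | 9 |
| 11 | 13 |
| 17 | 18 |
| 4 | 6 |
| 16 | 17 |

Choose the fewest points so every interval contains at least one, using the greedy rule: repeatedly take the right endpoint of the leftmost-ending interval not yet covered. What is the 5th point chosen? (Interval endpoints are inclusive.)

Sorted: [0,3] [4,5] [4,6] [5,8] [6,9] [4,10] [10,11] [11,13] [12,14] [11,15] [16,17] [17,18]
{[0,3]} hit by 3; {[4,5],[4,6],[5,8]} hit by 5; {[6,9],[4,10]} hit by 9; {[10,11],[11,13]} hit by 11; {[12,14],[11,15]} hit by 14; {[16,17],[17,18]} hit by 17.
Points: 3, 5, 9, 11, 14, 17 (6 total).

14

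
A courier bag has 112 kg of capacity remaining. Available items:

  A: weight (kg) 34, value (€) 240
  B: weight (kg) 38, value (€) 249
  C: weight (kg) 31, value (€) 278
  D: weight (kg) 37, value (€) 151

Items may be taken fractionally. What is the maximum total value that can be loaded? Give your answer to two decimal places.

Greedy by value/weight ratio, highest first.
Ratios (sorted): C 8.97, A 7.06, B 6.55, D 4.08
take C (31 @ 278); take A (34 @ 240); take B (38 @ 249); take 9/37 of D → 36.73. Capacity used 112/112.
Total value = 803.73

803.73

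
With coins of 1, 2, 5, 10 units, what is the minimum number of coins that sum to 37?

5

Greedy: take as many of the largest coin as possible, then repeat with the remainder.
37 − 3×10→7 − 1×5→2 − 1×2→0
Total coins = 3 + 1 + 1 = 5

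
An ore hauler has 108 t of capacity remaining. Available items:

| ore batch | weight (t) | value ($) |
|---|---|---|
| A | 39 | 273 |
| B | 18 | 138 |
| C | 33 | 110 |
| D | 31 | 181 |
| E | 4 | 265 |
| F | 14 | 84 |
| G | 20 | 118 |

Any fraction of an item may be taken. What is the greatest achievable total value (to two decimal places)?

Order: E (265/4=66.25) > B (138/18=7.67) > A (273/39=7.00) > F (84/14=6.00) > G (118/20=5.90) > D (181/31=5.84) > C (110/33=3.33)
Fill: take E (4 @ 265) → take B (18 @ 138) → take A (39 @ 273) → take F (14 @ 84) → take G (20 @ 118) → take 13/31 of D → 75.90; 108/108 used.
Total value = 953.90

953.90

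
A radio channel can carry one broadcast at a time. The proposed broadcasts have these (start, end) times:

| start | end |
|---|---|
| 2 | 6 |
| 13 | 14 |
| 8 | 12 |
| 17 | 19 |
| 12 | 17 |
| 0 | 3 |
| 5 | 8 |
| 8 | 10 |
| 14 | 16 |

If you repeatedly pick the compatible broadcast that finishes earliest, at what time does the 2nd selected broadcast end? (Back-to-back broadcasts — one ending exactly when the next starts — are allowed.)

Greedy by earliest finish: after sorting by end time, pick each interval compatible with the last pick.
By end time: (0,3), (2,6), (5,8), (8,10), (8,12), (13,14), (14,16), (12,17), (17,19).
Pick (0,3); next start ≥ 3 → (5,8); next start ≥ 8 → (8,10); next start ≥ 10 → (13,14); next start ≥ 14 → (14,16); next start ≥ 16 → (17,19).
Selected: (0,3) (5,8) (8,10) (13,14) (14,16) (17,19)

8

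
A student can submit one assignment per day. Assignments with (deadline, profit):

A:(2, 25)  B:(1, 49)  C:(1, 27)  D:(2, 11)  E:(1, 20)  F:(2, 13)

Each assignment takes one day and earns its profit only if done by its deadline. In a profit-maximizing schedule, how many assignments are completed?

Sort by profit descending; place each in the latest free slot ≤ its deadline.
By profit: B(d1,49), C(d1,27), A(d2,25), E(d1,20), F(d2,13), D(d2,11)
B→slot 1; C skipped; A→slot 2; E skipped; F skipped; D skipped.
2 of 6 scheduled.

2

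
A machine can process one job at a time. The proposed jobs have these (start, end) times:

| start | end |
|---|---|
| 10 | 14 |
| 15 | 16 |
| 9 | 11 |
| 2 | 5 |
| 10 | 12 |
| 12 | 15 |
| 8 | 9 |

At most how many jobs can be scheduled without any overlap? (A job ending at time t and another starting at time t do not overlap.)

Greedy by earliest finish: after sorting by end time, pick each interval compatible with the last pick.
By end time: (2,5), (8,9), (9,11), (10,12), (10,14), (12,15), (15,16).
Pick (2,5); next start ≥ 5 → (8,9); next start ≥ 9 → (9,11); next start ≥ 11 → (12,15); next start ≥ 15 → (15,16).
Selected 5 jobs.

5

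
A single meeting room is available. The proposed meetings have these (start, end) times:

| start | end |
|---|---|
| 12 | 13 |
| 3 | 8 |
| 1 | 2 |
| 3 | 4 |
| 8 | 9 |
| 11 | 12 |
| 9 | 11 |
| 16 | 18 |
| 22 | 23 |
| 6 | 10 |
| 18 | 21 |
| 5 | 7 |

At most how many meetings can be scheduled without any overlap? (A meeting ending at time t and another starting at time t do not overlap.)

Sorted by end: (1,2)  (3,4)  (5,7)  (3,8)  (8,9)  (6,10)  (9,11)  (11,12)  (12,13)  (16,18)  (18,21)  (22,23)
take (1,2); take (3,4); take (5,7); take (8,9); take (9,11); take (11,12); take (12,13); take (16,18); take (18,21); take (22,23).
Selected 10 meetings.

10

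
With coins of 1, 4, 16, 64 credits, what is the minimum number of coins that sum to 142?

7

142 = 2×64 + 3×4 + 2×1
Total coins = 2 + 3 + 2 = 7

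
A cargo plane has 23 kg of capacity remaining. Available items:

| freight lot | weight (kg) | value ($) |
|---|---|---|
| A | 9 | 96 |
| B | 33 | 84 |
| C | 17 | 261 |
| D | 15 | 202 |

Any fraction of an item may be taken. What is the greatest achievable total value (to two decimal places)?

341.80

Greedy by value/weight ratio, highest first.
Order: C (261/17=15.35) > D (202/15=13.47) > A (96/9=10.67) > B (84/33=2.55)
Fill: take C (17 @ 261) → take 6/15 of D → 80.80; 23/23 used.
Total value = 341.80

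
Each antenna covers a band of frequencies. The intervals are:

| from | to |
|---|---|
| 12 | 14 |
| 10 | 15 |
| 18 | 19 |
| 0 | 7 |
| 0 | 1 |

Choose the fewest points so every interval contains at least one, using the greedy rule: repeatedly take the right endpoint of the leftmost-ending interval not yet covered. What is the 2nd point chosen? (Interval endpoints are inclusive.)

14

Sort by right endpoint; whenever an interval is uncovered, place a point at its right end.
Sorted: [0,1] [0,7] [12,14] [10,15] [18,19]
{[0,1],[0,7]} hit by 1; {[12,14],[10,15]} hit by 14; {[18,19]} hit by 19.
Points: 1, 14, 19 (3 total).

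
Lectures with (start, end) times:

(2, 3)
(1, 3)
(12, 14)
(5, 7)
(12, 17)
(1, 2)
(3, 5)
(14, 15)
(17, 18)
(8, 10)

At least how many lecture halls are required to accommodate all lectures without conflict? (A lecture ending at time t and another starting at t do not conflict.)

2

The answer is the maximum number of intervals overlapping at any instant.
Events (time:±→running): 1:+→1 1:+→2 … peak 2.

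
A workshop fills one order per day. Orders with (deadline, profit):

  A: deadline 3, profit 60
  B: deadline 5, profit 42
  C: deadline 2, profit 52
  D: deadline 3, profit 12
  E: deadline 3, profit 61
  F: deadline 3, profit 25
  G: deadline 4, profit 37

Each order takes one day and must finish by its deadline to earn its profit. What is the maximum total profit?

Take jobs in profit order; each goes to the latest open slot no later than its deadline.
Profit order: E=61 A=60 C=52 B=42 G=37 F=25 D=12
Assign: E→slot 3, A→slot 2, C→slot 1, B→slot 5, G→slot 4, F skipped, D skipped.
Slots: [1:C] [2:A] [3:E] [4:G] [5:B]
Profit = 52 + 60 + 61 + 37 + 42 = 252

252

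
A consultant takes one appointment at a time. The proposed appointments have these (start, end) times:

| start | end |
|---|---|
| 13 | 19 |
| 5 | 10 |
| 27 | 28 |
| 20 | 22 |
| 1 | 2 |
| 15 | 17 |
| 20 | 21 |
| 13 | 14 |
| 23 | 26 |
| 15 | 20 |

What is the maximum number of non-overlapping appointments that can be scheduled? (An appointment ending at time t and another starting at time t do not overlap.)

Order by finish time; keep every interval that doesn't clash with the previous kept one.
Sorted by end: (1,2)  (5,10)  (13,14)  (15,17)  (13,19)  (15,20)  (20,21)  (20,22)  (23,26)  (27,28)
take (1,2); take (5,10); take (13,14); take (15,17); skip (13,19); take (20,21); take (23,26); take (27,28).
Selected 7 appointments.

7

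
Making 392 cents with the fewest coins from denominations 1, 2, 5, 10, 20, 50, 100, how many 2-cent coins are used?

392 − 3×100→92 − 1×50→42 − 2×20→2 − 1×2→0
Count of 2: 1

1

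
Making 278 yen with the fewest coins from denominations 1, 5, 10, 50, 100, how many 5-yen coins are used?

1

Greedy: take as many of the largest coin as possible, then repeat with the remainder.
278 = 2×100 + 1×50 + 2×10 + 1×5 + 3×1
Count of 5: 1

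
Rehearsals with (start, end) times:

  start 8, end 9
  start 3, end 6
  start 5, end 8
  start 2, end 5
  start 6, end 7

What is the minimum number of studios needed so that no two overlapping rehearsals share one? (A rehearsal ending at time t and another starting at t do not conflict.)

2

The answer is the maximum number of intervals overlapping at any instant.
Events (time:±→running): 2:+→1 3:+→2 … peak 2.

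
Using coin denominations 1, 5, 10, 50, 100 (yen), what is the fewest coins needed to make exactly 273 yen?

Greedy: take as many of the largest coin as possible, then repeat with the remainder.
273 − 2×100→73 − 1×50→23 − 2×10→3 − 3×1→0
Total coins = 2 + 1 + 2 + 3 = 8

8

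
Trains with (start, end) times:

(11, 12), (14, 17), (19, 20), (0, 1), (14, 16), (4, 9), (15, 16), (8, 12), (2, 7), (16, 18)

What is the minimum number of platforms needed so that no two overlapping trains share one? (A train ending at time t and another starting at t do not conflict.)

Count concurrent intervals with a sweep; the peak is the room count.
Events (time:±→running): 0:+→1 1:-→0 2:+→1 4:+→2 7:-→1 8:+→2 9:-→1 11:+→2 12:-→1 12:-→0 14:+→1 14:+→2 15:+→3 … peak 3.

3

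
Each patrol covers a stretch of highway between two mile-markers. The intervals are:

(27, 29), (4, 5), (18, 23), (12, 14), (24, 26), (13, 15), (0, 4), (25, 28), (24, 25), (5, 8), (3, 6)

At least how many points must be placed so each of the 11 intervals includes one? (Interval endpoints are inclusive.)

6

Sorted: [0,4] [4,5] [3,6] [5,8] [12,14] [13,15] [18,23] [24,25] [24,26] [25,28] [27,29]
{[0,4],[4,5],[3,6]} hit by 4; {[5,8]} hit by 8; {[12,14],[13,15]} hit by 14; {[18,23]} hit by 23; {[24,25],[24,26],[25,28]} hit by 25; {[27,29]} hit by 29.
Points: 4, 8, 14, 23, 25, 29 (6 total).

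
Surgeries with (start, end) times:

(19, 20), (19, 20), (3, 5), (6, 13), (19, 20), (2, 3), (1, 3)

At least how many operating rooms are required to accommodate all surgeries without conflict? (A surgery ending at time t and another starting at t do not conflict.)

The answer is the maximum number of intervals overlapping at any instant.
starts: [1, 2, 3, 6, 19, 19, 19]
ends:   [3, 3, 5, 13, 20, 20, 20]
s1→1 s2→2 e3→1 e3→0 s3→1 e5→0 s6→1 e13→0 s19→1 s19→2 s19→3  — peak 3.

3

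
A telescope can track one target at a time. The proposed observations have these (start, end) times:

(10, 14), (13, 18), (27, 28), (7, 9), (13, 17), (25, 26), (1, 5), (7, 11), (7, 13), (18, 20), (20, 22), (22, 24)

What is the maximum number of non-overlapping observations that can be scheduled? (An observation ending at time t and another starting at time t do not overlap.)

Sorted by end: (1,5)  (7,9)  (7,11)  (7,13)  (10,14)  (13,17)  (13,18)  (18,20)  (20,22)  (22,24)  (25,26)  (27,28)
take (1,5); take (7,9); skip (7,11); take (10,14); skip (13,17); take (18,20); take (20,22); take (22,24); take (25,26); take (27,28).
Selected 8 observations.

8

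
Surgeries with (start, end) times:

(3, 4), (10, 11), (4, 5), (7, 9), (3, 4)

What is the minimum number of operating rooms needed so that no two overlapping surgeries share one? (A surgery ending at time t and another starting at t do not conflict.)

The answer is the maximum number of intervals overlapping at any instant.
starts: [3, 3, 4, 7, 10]
ends:   [4, 4, 5, 9, 11]
s3→1 s3→2  — peak 2.

2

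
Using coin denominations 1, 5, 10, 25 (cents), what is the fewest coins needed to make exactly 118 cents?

118 = 4×25 + 1×10 + 1×5 + 3×1
Total coins = 4 + 1 + 1 + 3 = 9

9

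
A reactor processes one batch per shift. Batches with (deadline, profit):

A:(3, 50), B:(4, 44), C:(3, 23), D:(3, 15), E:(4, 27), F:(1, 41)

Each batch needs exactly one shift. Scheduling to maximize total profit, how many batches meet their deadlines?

Take jobs in profit order; each goes to the latest open slot no later than its deadline.
Profit order: A=50 B=44 F=41 E=27 C=23 D=15
Assign: A→slot 3, B→slot 4, F→slot 1, E→slot 2, C skipped, D skipped.
Slots: [1:F] [2:E] [3:A] [4:B]
4 of 6 scheduled.

4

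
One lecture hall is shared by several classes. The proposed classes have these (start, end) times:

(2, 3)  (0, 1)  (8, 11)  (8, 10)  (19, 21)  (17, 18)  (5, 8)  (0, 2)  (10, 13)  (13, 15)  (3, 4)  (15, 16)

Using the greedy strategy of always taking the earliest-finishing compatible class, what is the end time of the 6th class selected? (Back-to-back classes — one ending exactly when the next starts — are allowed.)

Greedy by earliest finish: after sorting by end time, pick each interval compatible with the last pick.
Sorted by end: (0,1)  (0,2)  (2,3)  (3,4)  (5,8)  (8,10)  (8,11)  (10,13)  (13,15)  (15,16)  (17,18)  (19,21)
take (0,1); take (2,3); take (3,4); take (5,8); take (8,10); skip (8,11); take (10,13); take (13,15); take (15,16); take (17,18); take (19,21).
Selected: (0,1) (2,3) (3,4) (5,8) (8,10) (10,13) (13,15) (15,16) (17,18) (19,21)

13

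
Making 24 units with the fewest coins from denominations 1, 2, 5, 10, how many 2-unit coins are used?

Use the largest denomination that fits, subtract, and repeat.
24 − 2×10→4 − 2×2→0
Count of 2: 2

2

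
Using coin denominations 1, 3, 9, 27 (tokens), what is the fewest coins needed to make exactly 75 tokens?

5

75 − 2×27→21 − 2×9→3 − 1×3→0
Total coins = 2 + 2 + 1 = 5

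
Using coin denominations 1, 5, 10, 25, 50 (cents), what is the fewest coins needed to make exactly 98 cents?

98 = 1×50 + 1×25 + 2×10 + 3×1
Total coins = 1 + 1 + 2 + 3 = 7

7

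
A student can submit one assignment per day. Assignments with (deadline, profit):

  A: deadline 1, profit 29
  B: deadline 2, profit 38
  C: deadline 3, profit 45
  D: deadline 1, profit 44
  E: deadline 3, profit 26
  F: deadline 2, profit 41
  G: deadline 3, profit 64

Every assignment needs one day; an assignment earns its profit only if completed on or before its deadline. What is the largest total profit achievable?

153

Take jobs in profit order; each goes to the latest open slot no later than its deadline.
By profit: G(d3,64), C(d3,45), D(d1,44), F(d2,41), B(d2,38), A(d1,29), E(d3,26)
G→slot 3; C→slot 2; D→slot 1; F skipped; B skipped; A skipped; E skipped.
Profit = 44 + 45 + 64 = 153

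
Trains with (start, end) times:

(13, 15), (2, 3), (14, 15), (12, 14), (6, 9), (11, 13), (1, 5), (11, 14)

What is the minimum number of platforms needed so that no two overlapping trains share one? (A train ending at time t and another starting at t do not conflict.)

3

Count concurrent intervals with a sweep; the peak is the room count.
Events (time:±→running): 1:+→1 2:+→2 3:-→1 5:-→0 6:+→1 9:-→0 11:+→1 11:+→2 12:+→3 … peak 3.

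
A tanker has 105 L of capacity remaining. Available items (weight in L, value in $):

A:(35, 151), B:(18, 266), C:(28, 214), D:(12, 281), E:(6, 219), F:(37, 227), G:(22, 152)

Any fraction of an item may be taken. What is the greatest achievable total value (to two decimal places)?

1248.57

Ratios (sorted): E 36.50, D 23.42, B 14.78, C 7.64, G 6.91, F 6.14, A 4.31
take E (6 @ 219); take D (12 @ 281); take B (18 @ 266); take C (28 @ 214); take G (22 @ 152); take 19/37 of F → 116.57. Capacity used 105/105.
Total value = 1248.57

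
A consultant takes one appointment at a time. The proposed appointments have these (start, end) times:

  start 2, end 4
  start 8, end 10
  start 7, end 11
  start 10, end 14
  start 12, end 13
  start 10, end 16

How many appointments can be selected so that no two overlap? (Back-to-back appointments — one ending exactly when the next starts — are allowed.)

Order by finish time; keep every interval that doesn't clash with the previous kept one.
Sorted by end: (2,4)  (8,10)  (7,11)  (12,13)  (10,14)  (10,16)
take (2,4); take (8,10); take (12,13); skip (10,16).
Selected 3 appointments.

3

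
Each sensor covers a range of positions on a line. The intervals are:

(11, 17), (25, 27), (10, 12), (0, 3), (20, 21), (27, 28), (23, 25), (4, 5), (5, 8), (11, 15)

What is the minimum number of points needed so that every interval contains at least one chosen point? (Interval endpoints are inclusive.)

6

Process intervals by earliest right end; each time one isn't hit yet, stab at its right endpoint.
Sorted: [0,3] [4,5] [5,8] [10,12] [11,15] [11,17] [20,21] [23,25] [25,27] [27,28]
{[0,3]} hit by 3; {[4,5],[5,8]} hit by 5; {[10,12],[11,15],[11,17]} hit by 12; {[20,21]} hit by 21; {[23,25],[25,27]} hit by 25; {[27,28]} hit by 28.
Points: 3, 5, 12, 21, 25, 28 (6 total).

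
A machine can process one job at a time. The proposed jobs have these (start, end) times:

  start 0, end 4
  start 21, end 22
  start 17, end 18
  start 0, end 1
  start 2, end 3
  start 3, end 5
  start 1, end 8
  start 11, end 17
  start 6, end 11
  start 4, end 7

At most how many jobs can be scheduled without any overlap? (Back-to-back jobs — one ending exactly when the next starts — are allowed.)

7

Sorted by end: (0,1)  (2,3)  (0,4)  (3,5)  (4,7)  (1,8)  (6,11)  (11,17)  (17,18)  (21,22)
take (0,1); take (2,3); skip (0,4); take (3,5); skip (1,8); take (6,11); take (11,17); take (17,18); take (21,22).
Selected 7 jobs.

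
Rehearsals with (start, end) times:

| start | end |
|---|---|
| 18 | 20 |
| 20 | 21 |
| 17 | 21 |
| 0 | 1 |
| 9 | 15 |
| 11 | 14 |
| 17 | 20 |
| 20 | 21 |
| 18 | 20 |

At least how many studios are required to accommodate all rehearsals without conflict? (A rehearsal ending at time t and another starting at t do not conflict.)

starts: [0, 9, 11, 17, 17, 18, 18, 20, 20]
ends:   [1, 14, 15, 20, 20, 20, 21, 21, 21]
s0→1 e1→0 s9→1 s11→2 e14→1 e15→0 s17→1 s17→2 s18→3 s18→4  — peak 4.

4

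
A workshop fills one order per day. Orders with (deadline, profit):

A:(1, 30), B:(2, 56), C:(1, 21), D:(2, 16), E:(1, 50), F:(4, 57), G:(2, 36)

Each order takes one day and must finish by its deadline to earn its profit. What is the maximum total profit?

163

Sort by profit descending; place each in the latest free slot ≤ its deadline.
By profit: F(d4,57), B(d2,56), E(d1,50), G(d2,36), A(d1,30), C(d1,21), D(d2,16)
F→slot 4; B→slot 2; E→slot 1; G skipped; A skipped; C skipped; D skipped.
Profit = 50 + 56 + 57 = 163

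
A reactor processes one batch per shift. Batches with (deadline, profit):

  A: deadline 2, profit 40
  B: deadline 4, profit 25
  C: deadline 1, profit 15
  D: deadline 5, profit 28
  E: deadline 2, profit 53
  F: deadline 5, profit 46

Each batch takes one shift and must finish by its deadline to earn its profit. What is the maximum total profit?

192

Profit order: E=53 F=46 A=40 D=28 B=25 C=15
Assign: E→slot 2, F→slot 5, A→slot 1, D→slot 4, B→slot 3, C skipped.
Slots: [1:A] [2:E] [3:B] [4:D] [5:F]
Profit = 40 + 53 + 25 + 28 + 46 = 192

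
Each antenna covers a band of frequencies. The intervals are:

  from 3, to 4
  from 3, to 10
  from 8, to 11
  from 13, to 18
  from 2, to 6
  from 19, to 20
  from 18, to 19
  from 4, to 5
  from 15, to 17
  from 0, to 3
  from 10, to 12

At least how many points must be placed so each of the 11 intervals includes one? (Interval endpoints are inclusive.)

Process intervals by earliest right end; each time one isn't hit yet, stab at its right endpoint.
Sorted: [0,3] [3,4] [4,5] [2,6] [3,10] [8,11] [10,12] [15,17] [13,18] [18,19] [19,20]
{[0,3],[3,4]} hit by 3; {[4,5],[2,6],[3,10]} hit by 5; {[8,11],[10,12]} hit by 11; {[15,17],[13,18]} hit by 17; {[18,19],[19,20]} hit by 19.
Points: 3, 5, 11, 17, 19 (5 total).

5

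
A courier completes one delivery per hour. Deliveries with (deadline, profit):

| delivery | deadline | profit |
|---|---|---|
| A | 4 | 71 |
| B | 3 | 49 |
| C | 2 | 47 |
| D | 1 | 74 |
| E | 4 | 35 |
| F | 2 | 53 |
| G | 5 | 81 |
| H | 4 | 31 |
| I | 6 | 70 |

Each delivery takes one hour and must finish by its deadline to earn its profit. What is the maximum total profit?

398

Sort by profit descending; place each in the latest free slot ≤ its deadline.
Profit order: G=81 D=74 A=71 I=70 F=53 B=49 C=47 E=35 H=31
Assign: G→slot 5, D→slot 1, A→slot 4, I→slot 6, F→slot 2, B→slot 3, C skipped, E skipped, H skipped.
Slots: [1:D] [2:F] [3:B] [4:A] [5:G] [6:I]
Profit = 74 + 53 + 49 + 71 + 81 + 70 = 398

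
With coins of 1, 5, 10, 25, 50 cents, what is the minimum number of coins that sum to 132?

Greedy: take as many of the largest coin as possible, then repeat with the remainder.
132 = 2×50 + 1×25 + 1×5 + 2×1
Total coins = 2 + 1 + 1 + 2 = 6

6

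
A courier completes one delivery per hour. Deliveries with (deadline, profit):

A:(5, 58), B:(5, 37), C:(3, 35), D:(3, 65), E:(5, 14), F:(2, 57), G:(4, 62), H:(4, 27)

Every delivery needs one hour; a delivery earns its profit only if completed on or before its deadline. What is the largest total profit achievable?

Profit order: D=65 G=62 A=58 F=57 B=37 C=35 H=27 E=14
Assign: D→slot 3, G→slot 4, A→slot 5, F→slot 2, B→slot 1, C skipped, H skipped, E skipped.
Slots: [1:B] [2:F] [3:D] [4:G] [5:A]
Profit = 37 + 57 + 65 + 62 + 58 = 279

279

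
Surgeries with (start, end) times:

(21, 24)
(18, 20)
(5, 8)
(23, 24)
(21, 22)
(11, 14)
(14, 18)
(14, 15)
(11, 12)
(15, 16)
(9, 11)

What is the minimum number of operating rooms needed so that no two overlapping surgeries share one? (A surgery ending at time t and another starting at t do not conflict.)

The answer is the maximum number of intervals overlapping at any instant.
starts: [5, 9, 11, 11, 14, 14, 15, 18, 21, 21, 23]
ends:   [8, 11, 12, 14, 15, 16, 18, 20, 22, 24, 24]
s5→1 e8→0 s9→1 e11→0 s11→1 s11→2  — peak 2.

2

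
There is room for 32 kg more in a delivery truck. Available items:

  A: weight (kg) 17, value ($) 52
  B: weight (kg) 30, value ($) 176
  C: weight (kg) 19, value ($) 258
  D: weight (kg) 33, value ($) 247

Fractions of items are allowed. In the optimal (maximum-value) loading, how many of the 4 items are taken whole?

1

Ratios (sorted): C 13.58, D 7.48, B 5.87, A 3.06
take C (19 @ 258); take 13/33 of D → 97.30. Capacity used 32/32.
1 item(s) taken whole; one partial (take 13/33 of D).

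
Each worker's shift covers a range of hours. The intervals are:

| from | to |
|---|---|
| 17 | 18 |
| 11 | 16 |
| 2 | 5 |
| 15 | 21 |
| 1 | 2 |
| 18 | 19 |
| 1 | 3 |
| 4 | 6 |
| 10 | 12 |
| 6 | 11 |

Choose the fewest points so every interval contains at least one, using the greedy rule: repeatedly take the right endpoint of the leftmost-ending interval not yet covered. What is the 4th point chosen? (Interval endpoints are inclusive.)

Sort by right endpoint; whenever an interval is uncovered, place a point at its right end.
By right end: [1,2]  [1,3]  [2,5]  [4,6]  [6,11]  [10,12]  [11,16]  [17,18]  [18,19]  [15,21]
[1,2] uncovered → point at 2; [4,6] uncovered → point at 6; [10,12] uncovered → point at 12; [17,18] uncovered → point at 18.
Points: 2, 6, 12, 18 (4 total).

18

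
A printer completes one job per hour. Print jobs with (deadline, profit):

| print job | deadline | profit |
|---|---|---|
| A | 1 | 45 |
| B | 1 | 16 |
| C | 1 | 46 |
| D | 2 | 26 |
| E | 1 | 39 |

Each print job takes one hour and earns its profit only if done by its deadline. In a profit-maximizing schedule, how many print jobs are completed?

2

Sort by profit descending; place each in the latest free slot ≤ its deadline.
By profit: C(d1,46), A(d1,45), E(d1,39), D(d2,26), B(d1,16)
C→slot 1; A skipped; E skipped; D→slot 2; B skipped.
2 of 5 scheduled.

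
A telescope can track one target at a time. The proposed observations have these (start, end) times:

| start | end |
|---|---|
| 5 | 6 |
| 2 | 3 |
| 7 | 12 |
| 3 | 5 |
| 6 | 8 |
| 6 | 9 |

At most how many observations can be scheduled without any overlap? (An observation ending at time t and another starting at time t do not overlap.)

4

Greedy by earliest finish: after sorting by end time, pick each interval compatible with the last pick.
Sorted by end: (2,3)  (3,5)  (5,6)  (6,8)  (6,9)  (7,12)
take (2,3); take (3,5); take (5,6); take (6,8).
Selected 4 observations.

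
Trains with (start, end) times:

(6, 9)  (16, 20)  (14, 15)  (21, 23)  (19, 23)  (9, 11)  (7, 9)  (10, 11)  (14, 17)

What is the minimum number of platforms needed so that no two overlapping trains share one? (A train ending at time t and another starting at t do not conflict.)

Events (time:±→running): 6:+→1 7:+→2 … peak 2.

2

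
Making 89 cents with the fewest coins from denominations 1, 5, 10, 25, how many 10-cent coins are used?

Use the largest denomination that fits, subtract, and repeat.
89 − 3×25→14 − 1×10→4 − 4×1→0
Count of 10: 1

1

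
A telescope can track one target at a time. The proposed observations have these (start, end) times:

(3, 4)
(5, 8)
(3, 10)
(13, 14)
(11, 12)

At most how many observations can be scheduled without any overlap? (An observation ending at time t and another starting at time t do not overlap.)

4

By end time: (3,4), (5,8), (3,10), (11,12), (13,14).
Pick (3,4); next start ≥ 4 → (5,8); next start ≥ 8 → (11,12); next start ≥ 12 → (13,14).
Selected 4 observations.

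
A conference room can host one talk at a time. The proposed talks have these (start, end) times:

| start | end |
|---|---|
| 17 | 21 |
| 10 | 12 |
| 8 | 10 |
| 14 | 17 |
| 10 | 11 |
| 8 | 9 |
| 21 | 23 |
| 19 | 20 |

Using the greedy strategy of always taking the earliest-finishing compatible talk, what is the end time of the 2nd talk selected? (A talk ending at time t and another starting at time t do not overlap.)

11

Sorted by end: (8,9)  (8,10)  (10,11)  (10,12)  (14,17)  (19,20)  (17,21)  (21,23)
take (8,9); take (10,11); skip (10,12); take (14,17); take (19,20); skip (17,21); take (21,23).
Selected: (8,9) (10,11) (14,17) (19,20) (21,23)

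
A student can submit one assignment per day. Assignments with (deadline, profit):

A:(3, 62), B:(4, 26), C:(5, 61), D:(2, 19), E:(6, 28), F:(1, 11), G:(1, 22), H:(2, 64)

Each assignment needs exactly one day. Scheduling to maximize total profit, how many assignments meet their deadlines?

Take jobs in profit order; each goes to the latest open slot no later than its deadline.
By profit: H(d2,64), A(d3,62), C(d5,61), E(d6,28), B(d4,26), G(d1,22), D(d2,19), F(d1,11)
H→slot 2; A→slot 3; C→slot 5; E→slot 6; B→slot 4; G→slot 1; D skipped; F skipped.
6 of 8 scheduled.

6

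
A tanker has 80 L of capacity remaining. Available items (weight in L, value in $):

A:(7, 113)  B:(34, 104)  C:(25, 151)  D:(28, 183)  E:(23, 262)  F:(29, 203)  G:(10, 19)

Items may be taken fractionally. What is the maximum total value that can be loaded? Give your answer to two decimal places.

715.25

Greedy by value/weight ratio, highest first.
Ratios (sorted): A 16.14, E 11.39, F 7.00, D 6.54, C 6.04, B 3.06, G 1.90
take A (7 @ 113); take E (23 @ 262); take F (29 @ 203); take 21/28 of D → 137.25. Capacity used 80/80.
Total value = 715.25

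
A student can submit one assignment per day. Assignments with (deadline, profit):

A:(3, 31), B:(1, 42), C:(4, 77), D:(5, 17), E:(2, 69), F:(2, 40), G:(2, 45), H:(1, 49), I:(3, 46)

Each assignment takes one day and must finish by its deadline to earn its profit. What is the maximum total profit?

Take jobs in profit order; each goes to the latest open slot no later than its deadline.
Profit order: C=77 E=69 H=49 I=46 G=45 B=42 F=40 A=31 D=17
Assign: C→slot 4, E→slot 2, H→slot 1, I→slot 3, G skipped, B skipped, F skipped, A skipped, D→slot 5.
Slots: [1:H] [2:E] [3:I] [4:C] [5:D]
Profit = 49 + 69 + 46 + 77 + 17 = 258

258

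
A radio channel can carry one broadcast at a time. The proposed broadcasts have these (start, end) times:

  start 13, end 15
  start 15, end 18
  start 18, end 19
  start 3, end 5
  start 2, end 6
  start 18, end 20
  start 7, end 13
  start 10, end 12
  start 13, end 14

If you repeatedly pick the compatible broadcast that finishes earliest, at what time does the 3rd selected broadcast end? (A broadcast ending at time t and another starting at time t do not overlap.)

Order by finish time; keep every interval that doesn't clash with the previous kept one.
By end time: (3,5), (2,6), (10,12), (7,13), (13,14), (13,15), (15,18), (18,19), (18,20).
Pick (3,5); next start ≥ 5 → (10,12); next start ≥ 12 → (13,14); next start ≥ 14 → (15,18); next start ≥ 18 → (18,19).
Selected: (3,5) (10,12) (13,14) (15,18) (18,19)

14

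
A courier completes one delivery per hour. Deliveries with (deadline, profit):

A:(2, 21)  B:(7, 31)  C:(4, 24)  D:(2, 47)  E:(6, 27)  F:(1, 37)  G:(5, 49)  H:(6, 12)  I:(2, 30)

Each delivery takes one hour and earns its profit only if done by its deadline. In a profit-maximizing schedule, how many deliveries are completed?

Profit order: G=49 D=47 F=37 B=31 I=30 E=27 C=24 A=21 H=12
Assign: G→slot 5, D→slot 2, F→slot 1, B→slot 7, I skipped, E→slot 6, C→slot 4, A skipped, H→slot 3.
Slots: [1:F] [2:D] [3:H] [4:C] [5:G] [6:E] [7:B]
7 of 9 scheduled.

7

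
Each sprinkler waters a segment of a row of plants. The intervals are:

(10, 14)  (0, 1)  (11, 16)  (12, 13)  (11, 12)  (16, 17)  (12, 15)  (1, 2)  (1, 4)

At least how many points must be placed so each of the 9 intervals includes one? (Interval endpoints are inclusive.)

3

Process intervals by earliest right end; each time one isn't hit yet, stab at its right endpoint.
Sorted: [0,1] [1,2] [1,4] [11,12] [12,13] [10,14] [12,15] [11,16] [16,17]
{[0,1],[1,2],[1,4]} hit by 1; {[11,12],[12,13],[10,14],[12,15],[11,16]} hit by 12; {[16,17]} hit by 17.
Points: 1, 12, 17 (3 total).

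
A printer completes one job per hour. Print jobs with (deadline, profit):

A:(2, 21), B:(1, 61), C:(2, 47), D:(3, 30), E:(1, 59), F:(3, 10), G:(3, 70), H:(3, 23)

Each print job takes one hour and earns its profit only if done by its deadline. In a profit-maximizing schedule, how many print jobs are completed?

Sort by profit descending; place each in the latest free slot ≤ its deadline.
By profit: G(d3,70), B(d1,61), E(d1,59), C(d2,47), D(d3,30), H(d3,23), A(d2,21), F(d3,10)
G→slot 3; B→slot 1; E skipped; C→slot 2; D skipped; H skipped; A skipped; F skipped.
3 of 8 scheduled.

3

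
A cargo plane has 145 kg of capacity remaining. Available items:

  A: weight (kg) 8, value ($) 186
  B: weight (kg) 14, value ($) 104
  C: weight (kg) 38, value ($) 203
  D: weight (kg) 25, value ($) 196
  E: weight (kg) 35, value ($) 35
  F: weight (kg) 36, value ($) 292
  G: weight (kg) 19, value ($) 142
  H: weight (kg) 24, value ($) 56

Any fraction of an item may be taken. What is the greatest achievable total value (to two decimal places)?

1134.67

Greedy by value/weight ratio, highest first.
Ratios (sorted): A 23.25, F 8.11, D 7.84, G 7.47, B 7.43, C 5.34, H 2.33, E 1.00
take A (8 @ 186); take F (36 @ 292); take D (25 @ 196); take G (19 @ 142); take B (14 @ 104); take C (38 @ 203); take 5/24 of H → 11.67. Capacity used 145/145.
Total value = 1134.67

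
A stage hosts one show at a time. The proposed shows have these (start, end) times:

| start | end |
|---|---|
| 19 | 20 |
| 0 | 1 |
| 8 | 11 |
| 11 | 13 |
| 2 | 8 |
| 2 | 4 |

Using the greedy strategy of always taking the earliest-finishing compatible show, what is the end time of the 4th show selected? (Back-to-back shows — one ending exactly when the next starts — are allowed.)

13

By end time: (0,1), (2,4), (2,8), (8,11), (11,13), (19,20).
Pick (0,1); next start ≥ 1 → (2,4); next start ≥ 4 → (8,11); next start ≥ 11 → (11,13); next start ≥ 13 → (19,20).
Selected: (0,1) (2,4) (8,11) (11,13) (19,20)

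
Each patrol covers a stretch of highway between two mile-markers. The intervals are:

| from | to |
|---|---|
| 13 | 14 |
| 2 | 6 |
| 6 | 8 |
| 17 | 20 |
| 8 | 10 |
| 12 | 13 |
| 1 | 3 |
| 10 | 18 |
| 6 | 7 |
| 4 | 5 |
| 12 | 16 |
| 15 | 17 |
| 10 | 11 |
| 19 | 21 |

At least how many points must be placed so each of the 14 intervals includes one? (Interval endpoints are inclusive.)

By right end: [1,3]  [4,5]  [2,6]  [6,7]  [6,8]  [8,10]  [10,11]  [12,13]  [13,14]  [12,16]  [15,17]  [10,18]  [17,20]  [19,21]
[1,3] uncovered → point at 3; [4,5] uncovered → point at 5; [6,7] uncovered → point at 7; [8,10] uncovered → point at 10; [12,13] uncovered → point at 13; [15,17] uncovered → point at 17; [19,21] uncovered → point at 21.
Points: 3, 5, 7, 10, 13, 17, 21 (7 total).

7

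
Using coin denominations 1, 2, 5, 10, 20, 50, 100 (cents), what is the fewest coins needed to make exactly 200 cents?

200 − 2×100→0
Total coins = 2 = 2

2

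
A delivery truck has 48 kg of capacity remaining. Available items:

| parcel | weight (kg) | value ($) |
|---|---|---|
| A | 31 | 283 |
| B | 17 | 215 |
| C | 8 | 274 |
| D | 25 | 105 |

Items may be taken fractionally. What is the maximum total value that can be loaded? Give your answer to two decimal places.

Greedy by value/weight ratio, highest first.
Order: C (274/8=34.25) > B (215/17=12.65) > A (283/31=9.13) > D (105/25=4.20)
Fill: take C (8 @ 274) → take B (17 @ 215) → take 23/31 of A → 209.97; 48/48 used.
Total value = 698.97

698.97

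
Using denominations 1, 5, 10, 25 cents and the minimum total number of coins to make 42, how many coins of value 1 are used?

2

42 − 1×25→17 − 1×10→7 − 1×5→2 − 2×1→0
Count of 1: 2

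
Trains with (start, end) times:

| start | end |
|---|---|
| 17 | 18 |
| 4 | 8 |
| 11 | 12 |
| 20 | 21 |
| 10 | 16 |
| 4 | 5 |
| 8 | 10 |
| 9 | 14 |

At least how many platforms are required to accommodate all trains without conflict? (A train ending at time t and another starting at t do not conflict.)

Events (time:±→running): 4:+→1 4:+→2 5:-→1 8:-→0 8:+→1 9:+→2 10:-→1 10:+→2 11:+→3 … peak 3.

3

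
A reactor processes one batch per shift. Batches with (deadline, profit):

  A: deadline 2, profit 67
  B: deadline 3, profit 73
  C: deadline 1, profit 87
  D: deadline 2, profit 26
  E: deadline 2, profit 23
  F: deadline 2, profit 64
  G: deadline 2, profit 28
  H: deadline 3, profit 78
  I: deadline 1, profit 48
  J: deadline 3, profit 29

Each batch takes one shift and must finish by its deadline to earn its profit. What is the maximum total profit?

238

Sort by profit descending; place each in the latest free slot ≤ its deadline.
By profit: C(d1,87), H(d3,78), B(d3,73), A(d2,67), F(d2,64), I(d1,48), J(d3,29), G(d2,28), D(d2,26), E(d2,23)
C→slot 1; H→slot 3; B→slot 2; A skipped; F skipped; I skipped; J skipped; G skipped; D skipped; E skipped.
Profit = 87 + 73 + 78 = 238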